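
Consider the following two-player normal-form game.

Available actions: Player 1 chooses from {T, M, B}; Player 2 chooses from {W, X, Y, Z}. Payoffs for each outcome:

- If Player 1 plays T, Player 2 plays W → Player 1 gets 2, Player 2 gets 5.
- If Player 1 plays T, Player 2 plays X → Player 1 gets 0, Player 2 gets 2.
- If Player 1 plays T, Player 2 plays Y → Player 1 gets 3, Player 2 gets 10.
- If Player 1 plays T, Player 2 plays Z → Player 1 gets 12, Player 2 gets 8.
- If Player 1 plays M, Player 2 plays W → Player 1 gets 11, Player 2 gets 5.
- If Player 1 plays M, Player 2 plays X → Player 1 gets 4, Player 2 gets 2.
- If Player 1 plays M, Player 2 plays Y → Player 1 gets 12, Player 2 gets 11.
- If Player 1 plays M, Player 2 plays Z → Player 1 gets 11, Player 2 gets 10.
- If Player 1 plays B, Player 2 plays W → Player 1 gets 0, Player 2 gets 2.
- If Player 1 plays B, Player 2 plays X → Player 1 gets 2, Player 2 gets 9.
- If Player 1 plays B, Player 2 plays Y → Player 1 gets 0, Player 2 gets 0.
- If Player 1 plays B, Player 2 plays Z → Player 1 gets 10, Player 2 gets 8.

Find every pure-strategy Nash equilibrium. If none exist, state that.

(T, W): Player 1 can switch to M (2 → 11). Not NE.
(T, X): Player 1 can switch to M (0 → 4). Not NE.
(T, Y): Player 1 can switch to M (3 → 12). Not NE.
(T, Z): Player 2 can switch to Y (8 → 10). Not NE.
(M, W): Player 2 can switch to Y (5 → 11). Not NE.
(M, X): Player 2 can switch to W (2 → 5). Not NE.
(M, Y): Player 1 gets 12, best alternative 3; Player 2 gets 11, best alternative 10. No profitable deviation — NE.
(The remaining 5 profiles each have a profitable deviation by the same check.)

Pure NE: (M, Y)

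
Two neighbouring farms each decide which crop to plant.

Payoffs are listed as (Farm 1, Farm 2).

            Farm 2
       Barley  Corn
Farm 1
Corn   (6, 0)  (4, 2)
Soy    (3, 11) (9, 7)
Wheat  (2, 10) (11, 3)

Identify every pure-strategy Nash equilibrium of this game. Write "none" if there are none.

none

(Corn, Barley): Farm 2 can switch to Corn (0 → 2). Not NE.
(Corn, Corn): Farm 1 can switch to Soy (4 → 9). Not NE.
(Soy, Barley): Farm 1 can switch to Corn (3 → 6). Not NE.
(Soy, Corn): Farm 1 can switch to Wheat (9 → 11). Not NE.
(Wheat, Barley): Farm 1 can switch to Corn (2 → 6). Not NE.
(Wheat, Corn): Farm 2 can switch to Barley (3 → 10). Not NE.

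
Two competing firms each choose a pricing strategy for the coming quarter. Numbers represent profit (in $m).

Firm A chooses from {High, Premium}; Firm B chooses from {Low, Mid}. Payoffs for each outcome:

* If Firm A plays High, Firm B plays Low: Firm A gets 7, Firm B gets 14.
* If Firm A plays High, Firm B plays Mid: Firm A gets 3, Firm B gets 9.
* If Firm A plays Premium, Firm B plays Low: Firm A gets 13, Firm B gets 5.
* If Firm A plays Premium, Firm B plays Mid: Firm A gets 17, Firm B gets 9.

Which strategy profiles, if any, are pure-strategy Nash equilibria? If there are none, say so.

Firm A against Low: payoffs 7, 13 → best response Premium.
Firm A against Mid: payoffs 3, 17 → best response Premium.
Firm B against High: payoffs 14, 9 → best response Low.
Firm B against Premium: payoffs 5, 9 → best response Mid.
Mutual best responses: (Premium, Mid).

The unique pure-strategy Nash equilibrium is (Premium, Mid).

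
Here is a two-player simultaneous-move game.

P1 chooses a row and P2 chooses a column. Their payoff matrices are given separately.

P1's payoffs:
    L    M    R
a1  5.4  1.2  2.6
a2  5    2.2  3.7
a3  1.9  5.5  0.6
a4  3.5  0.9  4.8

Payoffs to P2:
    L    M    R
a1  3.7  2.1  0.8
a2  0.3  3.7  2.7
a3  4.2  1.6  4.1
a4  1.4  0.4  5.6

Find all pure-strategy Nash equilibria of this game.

P1 against L: payoffs 5.4, 5, 1.9, 3.5 → best response a1.
P1 against M: payoffs 1.2, 2.2, 5.5, 0.9 → best response a3.
P1 against R: payoffs 2.6, 3.7, 0.6, 4.8 → best response a4.
P2 against a1: payoffs 3.7, 2.1, 0.8 → best response L.
P2 against a2: payoffs 0.3, 3.7, 2.7 → best response M.
P2 against a3: payoffs 4.2, 1.6, 4.1 → best response L.
P2 against a4: payoffs 1.4, 0.4, 5.6 → best response R.
Mutual best responses: (a1, L); (a4, R).

(a1, L), (a4, R)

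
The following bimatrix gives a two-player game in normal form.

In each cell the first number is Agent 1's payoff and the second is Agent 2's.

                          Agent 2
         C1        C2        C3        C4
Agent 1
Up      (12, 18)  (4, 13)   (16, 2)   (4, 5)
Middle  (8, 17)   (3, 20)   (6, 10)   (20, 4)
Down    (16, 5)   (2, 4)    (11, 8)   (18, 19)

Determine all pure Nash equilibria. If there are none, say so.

For each strategy profile, look for a profitable unilateral deviation.
(Up, C1): Agent 1 can switch to Down (12 → 16). Not NE.
(Up, C2): Agent 2 can switch to C1 (13 → 18). Not NE.
(Up, C3): Agent 2 can switch to C1 (2 → 18). Not NE.
(Up, C4): Agent 1 can switch to Middle (4 → 20). Not NE.
(Middle, C1): Agent 1 can switch to Up (8 → 12). Not NE.
(Middle, C2): Agent 1 can switch to Up (3 → 4). Not NE.
(Middle, C3): Agent 1 can switch to Up (6 → 16). Not NE.
(Middle, C4): Agent 2 can switch to C1 (4 → 17). Not NE.
(The remaining 4 profiles each have a profitable deviation by the same check.)

There is no pure-strategy Nash equilibrium.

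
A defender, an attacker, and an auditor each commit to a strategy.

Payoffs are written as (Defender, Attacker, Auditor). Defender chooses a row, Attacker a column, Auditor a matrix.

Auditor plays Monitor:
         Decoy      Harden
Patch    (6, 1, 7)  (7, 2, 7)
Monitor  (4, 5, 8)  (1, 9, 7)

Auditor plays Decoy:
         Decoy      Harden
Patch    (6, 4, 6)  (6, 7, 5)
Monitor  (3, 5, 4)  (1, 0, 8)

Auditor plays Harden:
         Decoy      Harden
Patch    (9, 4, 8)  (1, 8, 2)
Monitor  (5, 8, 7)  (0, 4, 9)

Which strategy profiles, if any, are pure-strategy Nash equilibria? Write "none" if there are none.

Pure NE: (Patch, Harden, Monitor)

Defender against (Decoy, Monitor): payoffs 6, 4 → best response Patch.
Defender against (Decoy, Decoy): payoffs 6, 3 → best response Patch.
Defender against (Decoy, Harden): payoffs 9, 5 → best response Patch.
Defender against (Harden, Monitor): payoffs 7, 1 → best response Patch.
Defender against (Harden, Decoy): payoffs 6, 1 → best response Patch.
Defender against (Harden, Harden): payoffs 1, 0 → best response Patch.
Attacker against (Patch, Monitor): payoffs 1, 2 → best response Harden.
Attacker against (Patch, Decoy): payoffs 4, 7 → best response Harden.
Attacker against (Patch, Harden): payoffs 4, 8 → best response Harden.
Attacker against (Monitor, Monitor): payoffs 5, 9 → best response Harden.
Attacker against (Monitor, Decoy): payoffs 5, 0 → best response Decoy.
Attacker against (Monitor, Harden): payoffs 8, 4 → best response Decoy.
Auditor against (Patch, Decoy): payoffs 7, 6, 8 → best response Harden.
Auditor against (Patch, Harden): payoffs 7, 5, 2 → best response Monitor.
Auditor against (Monitor, Decoy): payoffs 8, 4, 7 → best response Monitor.
Auditor against (Monitor, Harden): payoffs 7, 8, 9 → best response Harden.
Mutual best responses: (Patch, Harden, Monitor).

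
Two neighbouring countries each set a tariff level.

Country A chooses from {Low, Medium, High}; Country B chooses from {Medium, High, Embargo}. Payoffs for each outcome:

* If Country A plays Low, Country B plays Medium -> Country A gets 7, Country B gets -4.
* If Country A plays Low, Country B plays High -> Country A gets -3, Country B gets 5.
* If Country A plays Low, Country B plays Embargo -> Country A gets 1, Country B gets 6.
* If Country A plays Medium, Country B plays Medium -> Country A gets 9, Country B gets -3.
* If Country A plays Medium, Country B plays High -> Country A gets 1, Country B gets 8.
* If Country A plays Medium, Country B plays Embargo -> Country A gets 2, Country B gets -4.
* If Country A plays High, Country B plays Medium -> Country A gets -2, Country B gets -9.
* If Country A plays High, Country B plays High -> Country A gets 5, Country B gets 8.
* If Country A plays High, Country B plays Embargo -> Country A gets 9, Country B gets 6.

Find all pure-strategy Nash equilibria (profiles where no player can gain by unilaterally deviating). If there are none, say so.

Country A against Medium: payoffs 7, 9, -2 → best response Medium.
Country A against High: payoffs -3, 1, 5 → best response High.
Country A against Embargo: payoffs 1, 2, 9 → best response High.
Country B against Low: payoffs -4, 5, 6 → best response Embargo.
Country B against Medium: payoffs -3, 8, -4 → best response High.
Country B against High: payoffs -9, 8, 6 → best response High.
Mutual best responses: (High, High).

Pure NE: (High, High)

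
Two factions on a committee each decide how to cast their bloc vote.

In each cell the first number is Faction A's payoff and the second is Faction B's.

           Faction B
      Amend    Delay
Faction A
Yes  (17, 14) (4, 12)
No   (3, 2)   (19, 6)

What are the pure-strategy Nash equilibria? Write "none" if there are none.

Pure-strategy Nash equilibria: (Yes, Amend); (No, Delay)

Faction A against Amend: payoffs 17, 3 → best response Yes.
Faction A against Delay: payoffs 4, 19 → best response No.
Faction B against Yes: payoffs 14, 12 → best response Amend.
Faction B against No: payoffs 2, 6 → best response Delay.
Mutual best responses: (Yes, Amend); (No, Delay).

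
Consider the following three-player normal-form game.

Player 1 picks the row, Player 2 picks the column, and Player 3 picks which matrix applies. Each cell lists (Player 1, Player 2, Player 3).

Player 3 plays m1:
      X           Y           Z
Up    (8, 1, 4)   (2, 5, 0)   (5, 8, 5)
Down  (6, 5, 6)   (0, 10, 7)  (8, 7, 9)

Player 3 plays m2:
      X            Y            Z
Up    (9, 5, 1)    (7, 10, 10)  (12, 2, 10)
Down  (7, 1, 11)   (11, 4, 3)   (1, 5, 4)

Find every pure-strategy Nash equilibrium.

Check each profile: it is a Nash equilibrium iff no player can strictly gain by switching unilaterally.
(Up, X, m1): Player 2 can switch to Y (1 → 5). Not NE.
(Up, X, m2): Player 2 can switch to Y (5 → 10). Not NE.
(Up, Y, m1): Player 2 can switch to Z (5 → 8). Not NE.
(Up, Y, m2): Player 1 can switch to Down (7 → 11). Not NE.
(Up, Z, m1): Player 1 can switch to Down (5 → 8). Not NE.
(Up, Z, m2): Player 2 can switch to X (2 → 5). Not NE.
(Down, X, m1): Player 1 can switch to Up (6 → 8). Not NE.
(Down, X, m2): Player 1 can switch to Up (7 → 9). Not NE.
(Down, Y, m1): Player 1 can switch to Up (0 → 2). Not NE.
(Down, Y, m2): Player 2 can switch to Z (4 → 5). Not NE.
(Down, Z, m1): Player 2 can switch to Y (7 → 10). Not NE.
(Down, Z, m2): Player 1 can switch to Up (1 → 12). Not NE.

This game has no pure Nash equilibrium.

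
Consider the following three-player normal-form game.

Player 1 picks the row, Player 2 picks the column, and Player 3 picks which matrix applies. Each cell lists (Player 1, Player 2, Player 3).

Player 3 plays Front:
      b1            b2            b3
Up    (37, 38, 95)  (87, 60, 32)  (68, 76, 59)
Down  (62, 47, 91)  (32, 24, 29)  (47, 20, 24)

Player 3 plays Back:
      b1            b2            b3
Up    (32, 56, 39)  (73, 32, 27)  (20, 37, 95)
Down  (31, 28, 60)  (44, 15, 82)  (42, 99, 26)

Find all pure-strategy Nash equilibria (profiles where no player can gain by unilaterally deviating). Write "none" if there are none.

(Up, b1, Front): Player 1 can switch to Down (37 → 62). Not NE.
(Up, b1, Back): Player 3 can switch to Front (39 → 95). Not NE.
(Up, b2, Front): Player 2 can switch to b3 (60 → 76). Not NE.
(Up, b2, Back): Player 2 can switch to b1 (32 → 56). Not NE.
(Up, b3, Front): Player 3 can switch to Back (59 → 95). Not NE.
(Up, b3, Back): Player 1 can switch to Down (20 → 42). Not NE.
(Down, b1, Front): Player 1 gets 62, best alternative 37; Player 2 gets 47, best alternative 24; Player 3 gets 91, best alternative 60. No profitable deviation — NE.
(Down, b1, Back): Player 1 can switch to Up (31 → 32). Not NE.
(Down, b2, Front): Player 1 can switch to Up (32 → 87). Not NE.
(Down, b2, Back): Player 1 can switch to Up (44 → 73). Not NE.
(Down, b3, Front): Player 1 can switch to Up (47 → 68). Not NE.
(Down, b3, Back): Player 1 gets 42, best alternative 20; Player 2 gets 99, best alternative 28; Player 3 gets 26, best alternative 24. No profitable deviation — NE.

The pure Nash equilibria are (Down, b1, Front), (Down, b3, Back).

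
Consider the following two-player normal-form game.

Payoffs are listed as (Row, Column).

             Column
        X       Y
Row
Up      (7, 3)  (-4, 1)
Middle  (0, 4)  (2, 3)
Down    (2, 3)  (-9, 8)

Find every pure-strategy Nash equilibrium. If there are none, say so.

Row against X: payoffs 7, 0, 2 → best response Up.
Row against Y: payoffs -4, 2, -9 → best response Middle.
Column against Up: payoffs 3, 1 → best response X.
Column against Middle: payoffs 4, 3 → best response X.
Column against Down: payoffs 3, 8 → best response Y.
Mutual best responses: (Up, X).

The unique pure-strategy Nash equilibrium is (Up, X).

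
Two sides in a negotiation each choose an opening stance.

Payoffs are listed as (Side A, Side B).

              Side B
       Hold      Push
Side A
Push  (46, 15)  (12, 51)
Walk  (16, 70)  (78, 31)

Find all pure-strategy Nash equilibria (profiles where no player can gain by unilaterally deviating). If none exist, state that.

(Push, Hold): Side B can switch to Push (15 → 51). Not NE.
(Push, Push): Side A can switch to Walk (12 → 78). Not NE.
(Walk, Hold): Side A can switch to Push (16 → 46). Not NE.
(Walk, Push): Side B can switch to Hold (31 → 70). Not NE.

There is no pure-strategy Nash equilibrium.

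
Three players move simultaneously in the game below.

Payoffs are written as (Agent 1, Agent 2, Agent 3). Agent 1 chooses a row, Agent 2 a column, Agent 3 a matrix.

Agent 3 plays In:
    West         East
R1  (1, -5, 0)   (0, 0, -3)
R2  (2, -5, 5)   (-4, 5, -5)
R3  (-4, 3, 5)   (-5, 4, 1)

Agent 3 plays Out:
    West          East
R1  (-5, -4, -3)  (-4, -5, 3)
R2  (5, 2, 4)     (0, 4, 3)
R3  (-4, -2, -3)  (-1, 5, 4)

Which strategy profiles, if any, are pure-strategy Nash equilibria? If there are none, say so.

Agent 1 against (West, In): payoffs 1, 2, -4 → best response R2.
Agent 1 against (West, Out): payoffs -5, 5, -4 → best response R2.
Agent 1 against (East, In): payoffs 0, -4, -5 → best response R1.
Agent 1 against (East, Out): payoffs -4, 0, -1 → best response R2.
Agent 2 against (R1, In): payoffs -5, 0 → best response East.
Agent 2 against (R1, Out): payoffs -4, -5 → best response West.
Agent 2 against (R2, In): payoffs -5, 5 → best response East.
Agent 2 against (R2, Out): payoffs 2, 4 → best response East.
Agent 2 against (R3, In): payoffs 3, 4 → best response East.
Agent 2 against (R3, Out): payoffs -2, 5 → best response East.
Agent 3 against (R1, West): payoffs 0, -3 → best response In.
Agent 3 against (R1, East): payoffs -3, 3 → best response Out.
Agent 3 against (R2, West): payoffs 5, 4 → best response In.
Agent 3 against (R2, East): payoffs -5, 3 → best response Out.
Agent 3 against (R3, West): payoffs 5, -3 → best response In.
Agent 3 against (R3, East): payoffs 1, 4 → best response Out.
Mutual best responses: (R2, East, Out).

Pure NE: (R2, East, Out)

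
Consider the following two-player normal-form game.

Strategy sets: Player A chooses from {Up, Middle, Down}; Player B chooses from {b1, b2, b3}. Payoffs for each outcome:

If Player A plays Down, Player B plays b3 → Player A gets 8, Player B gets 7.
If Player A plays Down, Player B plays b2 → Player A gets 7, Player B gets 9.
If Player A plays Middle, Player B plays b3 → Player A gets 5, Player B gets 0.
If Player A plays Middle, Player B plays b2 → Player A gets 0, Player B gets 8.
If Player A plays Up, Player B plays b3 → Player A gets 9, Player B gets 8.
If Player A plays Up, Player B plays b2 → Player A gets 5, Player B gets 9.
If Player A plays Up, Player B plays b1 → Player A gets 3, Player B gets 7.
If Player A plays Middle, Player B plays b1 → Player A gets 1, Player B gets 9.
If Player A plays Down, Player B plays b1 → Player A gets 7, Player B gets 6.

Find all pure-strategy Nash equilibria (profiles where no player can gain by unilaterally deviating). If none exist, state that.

Pure NE: (Down, b2)

(Up, b1): Player A can switch to Down (3 → 7). Not NE.
(Up, b2): Player A can switch to Down (5 → 7). Not NE.
(Up, b3): Player B can switch to b2 (8 → 9). Not NE.
(Middle, b1): Player A can switch to Up (1 → 3). Not NE.
(Middle, b2): Player A can switch to Up (0 → 5). Not NE.
(Middle, b3): Player A can switch to Up (5 → 9). Not NE.
(Down, b1): Player B can switch to b2 (6 → 9). Not NE.
(Down, b2): Player A gets 7, best alternative 5; Player B gets 9, best alternative 7. No profitable deviation — NE.
(Down, b3): Player A can switch to Up (8 → 9). Not NE.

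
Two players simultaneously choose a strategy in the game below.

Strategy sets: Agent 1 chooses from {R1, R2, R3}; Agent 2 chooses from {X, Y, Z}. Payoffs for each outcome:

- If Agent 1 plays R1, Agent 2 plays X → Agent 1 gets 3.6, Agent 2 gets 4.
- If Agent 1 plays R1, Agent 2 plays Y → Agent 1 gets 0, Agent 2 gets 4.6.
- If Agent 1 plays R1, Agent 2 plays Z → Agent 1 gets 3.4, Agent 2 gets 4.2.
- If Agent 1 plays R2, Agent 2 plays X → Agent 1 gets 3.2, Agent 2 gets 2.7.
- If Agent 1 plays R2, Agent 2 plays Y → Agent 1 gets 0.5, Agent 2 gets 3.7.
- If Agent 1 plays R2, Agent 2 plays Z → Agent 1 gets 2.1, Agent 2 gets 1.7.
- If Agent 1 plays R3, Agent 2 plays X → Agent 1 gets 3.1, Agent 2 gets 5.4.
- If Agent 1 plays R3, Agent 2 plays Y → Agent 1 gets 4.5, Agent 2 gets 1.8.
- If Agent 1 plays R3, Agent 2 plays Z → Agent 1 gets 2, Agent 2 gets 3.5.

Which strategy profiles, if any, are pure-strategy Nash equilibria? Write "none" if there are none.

This game has no pure Nash equilibrium.

For each player, find the best response to each opponent profile; mutual best responses are the pure NE.
Agent 1 against X: payoffs 3.6, 3.2, 3.1 → best response R1.
Agent 1 against Y: payoffs 0, 0.5, 4.5 → best response R3.
Agent 1 against Z: payoffs 3.4, 2.1, 2 → best response R1.
Agent 2 against R1: payoffs 4, 4.6, 4.2 → best response Y.
Agent 2 against R2: payoffs 2.7, 3.7, 1.7 → best response Y.
Agent 2 against R3: payoffs 5.4, 1.8, 3.5 → best response X.
No profile is a mutual best response for all players.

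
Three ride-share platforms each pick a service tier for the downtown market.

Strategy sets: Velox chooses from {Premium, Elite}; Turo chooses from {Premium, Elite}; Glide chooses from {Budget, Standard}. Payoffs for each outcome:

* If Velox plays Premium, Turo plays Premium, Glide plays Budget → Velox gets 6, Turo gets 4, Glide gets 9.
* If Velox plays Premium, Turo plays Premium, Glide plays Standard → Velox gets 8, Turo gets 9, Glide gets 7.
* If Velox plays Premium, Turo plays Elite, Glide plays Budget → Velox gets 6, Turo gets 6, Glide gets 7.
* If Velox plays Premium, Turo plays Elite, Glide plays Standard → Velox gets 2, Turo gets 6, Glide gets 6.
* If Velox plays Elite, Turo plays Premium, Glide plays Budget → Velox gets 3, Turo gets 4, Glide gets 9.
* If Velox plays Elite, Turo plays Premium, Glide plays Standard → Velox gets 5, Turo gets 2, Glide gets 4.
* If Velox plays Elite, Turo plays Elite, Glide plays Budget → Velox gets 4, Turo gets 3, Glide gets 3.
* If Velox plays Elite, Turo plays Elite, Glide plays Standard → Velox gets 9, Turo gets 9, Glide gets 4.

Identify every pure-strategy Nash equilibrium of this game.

For each strategy profile, look for a profitable unilateral deviation.
(Premium, Premium, Budget): Turo can switch to Elite (4 → 6). Not NE.
(Premium, Premium, Standard): Glide can switch to Budget (7 → 9). Not NE.
(Premium, Elite, Budget): Velox gets 6, best alternative 4; Turo gets 6, best alternative 4; Glide gets 7, best alternative 6. No profitable deviation — NE.
(Premium, Elite, Standard): Velox can switch to Elite (2 → 9). Not NE.
(Elite, Premium, Budget): Velox can switch to Premium (3 → 6). Not NE.
(Elite, Premium, Standard): Velox can switch to Premium (5 → 8). Not NE.
(Elite, Elite, Budget): Velox can switch to Premium (4 → 6). Not NE.
(Elite, Elite, Standard): Velox gets 9, best alternative 2; Turo gets 9, best alternative 2; Glide gets 4, best alternative 3. No profitable deviation — NE.

(Premium, Elite, Budget); (Elite, Elite, Standard)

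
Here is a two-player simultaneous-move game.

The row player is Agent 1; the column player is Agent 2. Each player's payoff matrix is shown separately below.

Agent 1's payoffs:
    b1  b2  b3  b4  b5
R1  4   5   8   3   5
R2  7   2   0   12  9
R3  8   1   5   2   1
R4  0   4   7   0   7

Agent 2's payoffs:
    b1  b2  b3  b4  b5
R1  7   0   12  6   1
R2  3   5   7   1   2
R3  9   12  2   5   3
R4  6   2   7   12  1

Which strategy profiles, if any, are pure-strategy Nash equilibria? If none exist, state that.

(R1, b1): Agent 1 can switch to R2 (4 → 7). Not NE.
(R1, b2): Agent 2 can switch to b1 (0 → 7). Not NE.
(R1, b3): Agent 1 gets 8, best alternative 7; Agent 2 gets 12, best alternative 7. No profitable deviation — NE.
(R1, b4): Agent 1 can switch to R2 (3 → 12). Not NE.
(R1, b5): Agent 1 can switch to R2 (5 → 9). Not NE.
(R2, b1): Agent 1 can switch to R3 (7 → 8). Not NE.
(R2, b2): Agent 1 can switch to R1 (2 → 5). Not NE.
(The remaining 13 profiles each have a profitable deviation by the same check.)

Pure NE: (R1, b3)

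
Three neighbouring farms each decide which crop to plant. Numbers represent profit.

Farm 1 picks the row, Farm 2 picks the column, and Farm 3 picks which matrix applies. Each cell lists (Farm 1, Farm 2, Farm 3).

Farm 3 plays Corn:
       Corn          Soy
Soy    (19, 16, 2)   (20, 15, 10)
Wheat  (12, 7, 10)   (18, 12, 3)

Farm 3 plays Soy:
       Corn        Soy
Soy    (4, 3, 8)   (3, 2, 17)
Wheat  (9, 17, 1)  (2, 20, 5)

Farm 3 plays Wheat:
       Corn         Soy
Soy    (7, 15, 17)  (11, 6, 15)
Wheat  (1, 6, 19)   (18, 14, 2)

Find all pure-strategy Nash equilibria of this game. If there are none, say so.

(Soy, Corn, Corn): Farm 3 can switch to Soy (2 → 8). Not NE.
(Soy, Corn, Soy): Farm 1 can switch to Wheat (4 → 9). Not NE.
(Soy, Corn, Wheat): Farm 1 gets 7, best alternative 1; Farm 2 gets 15, best alternative 6; Farm 3 gets 17, best alternative 8. No profitable deviation — NE.
(Soy, Soy, Corn): Farm 2 can switch to Corn (15 → 16). Not NE.
(Soy, Soy, Soy): Farm 2 can switch to Corn (2 → 3). Not NE.
(Soy, Soy, Wheat): Farm 1 can switch to Wheat (11 → 18). Not NE.
(Wheat, Corn, Corn): Farm 1 can switch to Soy (12 → 19). Not NE.
(The remaining 5 profiles each have a profitable deviation by the same check.)

The unique pure-strategy Nash equilibrium is (Soy, Corn, Wheat).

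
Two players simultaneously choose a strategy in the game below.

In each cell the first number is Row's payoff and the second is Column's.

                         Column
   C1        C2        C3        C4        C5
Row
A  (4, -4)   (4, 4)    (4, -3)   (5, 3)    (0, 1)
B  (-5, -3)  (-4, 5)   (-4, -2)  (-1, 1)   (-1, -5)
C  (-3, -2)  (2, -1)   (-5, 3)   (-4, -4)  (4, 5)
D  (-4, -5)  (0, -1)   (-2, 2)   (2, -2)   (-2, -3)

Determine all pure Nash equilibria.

Row against C1: payoffs 4, -5, -3, -4 → best response A.
Row against C2: payoffs 4, -4, 2, 0 → best response A.
Row against C3: payoffs 4, -4, -5, -2 → best response A.
Row against C4: payoffs 5, -1, -4, 2 → best response A.
Row against C5: payoffs 0, -1, 4, -2 → best response C.
Column against A: payoffs -4, 4, -3, 3, 1 → best response C2.
Column against B: payoffs -3, 5, -2, 1, -5 → best response C2.
Column against C: payoffs -2, -1, 3, -4, 5 → best response C5.
Column against D: payoffs -5, -1, 2, -2, -3 → best response C3.
Mutual best responses: (A, C2); (C, C5).

The pure Nash equilibria are (A, C2), (C, C5).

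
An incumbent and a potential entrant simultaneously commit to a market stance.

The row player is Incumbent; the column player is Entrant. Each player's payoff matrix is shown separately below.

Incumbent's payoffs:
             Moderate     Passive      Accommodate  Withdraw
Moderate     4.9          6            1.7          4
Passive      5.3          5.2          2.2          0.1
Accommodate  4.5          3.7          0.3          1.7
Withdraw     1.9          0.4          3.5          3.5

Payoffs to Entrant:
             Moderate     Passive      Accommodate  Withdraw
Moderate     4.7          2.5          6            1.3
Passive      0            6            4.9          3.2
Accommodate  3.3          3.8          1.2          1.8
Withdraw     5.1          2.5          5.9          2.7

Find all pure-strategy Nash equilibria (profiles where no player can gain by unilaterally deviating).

For each strategy profile, look for a profitable unilateral deviation.
(Moderate, Moderate): Incumbent can switch to Passive (4.9 → 5.3). Not NE.
(Moderate, Passive): Entrant can switch to Moderate (2.5 → 4.7). Not NE.
(Moderate, Accommodate): Incumbent can switch to Passive (1.7 → 2.2). Not NE.
(Moderate, Withdraw): Entrant can switch to Moderate (1.3 → 4.7). Not NE.
(Passive, Moderate): Entrant can switch to Passive (0 → 6). Not NE.
(Passive, Passive): Incumbent can switch to Moderate (5.2 → 6). Not NE.
(Passive, Accommodate): Incumbent can switch to Withdraw (2.2 → 3.5). Not NE.
(Passive, Withdraw): Incumbent can switch to Moderate (0.1 → 4). Not NE.
(Accommodate, Moderate): Incumbent can switch to Moderate (4.5 → 4.9). Not NE.
(Accommodate, Passive): Incumbent can switch to Moderate (3.7 → 6). Not NE.
(Accommodate, Accommodate): Incumbent can switch to Moderate (0.3 → 1.7). Not NE.
(Accommodate, Withdraw): Incumbent can switch to Moderate (1.7 → 4). Not NE.
(Withdraw, Accommodate): Incumbent gets 3.5, best alternative 2.2; Entrant gets 5.9, best alternative 5.1. No profitable deviation — NE.
(The remaining 3 profiles each have a profitable deviation by the same check.)

Pure NE: (Withdraw, Accommodate)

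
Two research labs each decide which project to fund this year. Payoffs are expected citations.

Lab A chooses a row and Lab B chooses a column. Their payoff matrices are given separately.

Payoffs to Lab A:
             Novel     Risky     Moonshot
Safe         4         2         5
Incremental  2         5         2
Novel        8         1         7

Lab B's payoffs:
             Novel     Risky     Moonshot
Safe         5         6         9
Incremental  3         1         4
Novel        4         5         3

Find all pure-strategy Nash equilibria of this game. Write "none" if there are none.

Lab A against Novel: payoffs 4, 2, 8 → best response Novel.
Lab A against Risky: payoffs 2, 5, 1 → best response Incremental.
Lab A against Moonshot: payoffs 5, 2, 7 → best response Novel.
Lab B against Safe: payoffs 5, 6, 9 → best response Moonshot.
Lab B against Incremental: payoffs 3, 1, 4 → best response Moonshot.
Lab B against Novel: payoffs 4, 5, 3 → best response Risky.
No profile is a mutual best response for all players.

No pure-strategy Nash equilibrium.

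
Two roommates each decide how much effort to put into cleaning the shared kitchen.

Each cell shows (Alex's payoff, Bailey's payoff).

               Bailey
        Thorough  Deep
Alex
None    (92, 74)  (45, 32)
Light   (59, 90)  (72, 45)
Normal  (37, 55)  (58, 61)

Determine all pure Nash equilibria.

The unique pure-strategy Nash equilibrium is (None, Thorough).

(None, Thorough): Alex gets 92, best alternative 59; Bailey gets 74, best alternative 32. No profitable deviation — NE.
(None, Deep): Alex can switch to Light (45 → 72). Not NE.
(Light, Thorough): Alex can switch to None (59 → 92). Not NE.
(Light, Deep): Bailey can switch to Thorough (45 → 90). Not NE.
(Normal, Thorough): Alex can switch to None (37 → 92). Not NE.
(Normal, Deep): Alex can switch to Light (58 → 72). Not NE.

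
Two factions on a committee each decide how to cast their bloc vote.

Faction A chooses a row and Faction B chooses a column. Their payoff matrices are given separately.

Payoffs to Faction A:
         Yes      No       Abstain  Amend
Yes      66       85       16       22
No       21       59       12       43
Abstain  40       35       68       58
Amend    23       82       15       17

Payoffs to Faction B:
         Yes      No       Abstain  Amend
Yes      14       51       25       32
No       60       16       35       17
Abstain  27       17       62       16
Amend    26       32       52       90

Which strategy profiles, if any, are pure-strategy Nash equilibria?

(Yes, Yes): Faction B can switch to No (14 → 51). Not NE.
(Yes, No): Faction A gets 85, best alternative 82; Faction B gets 51, best alternative 32. No profitable deviation — NE.
(Yes, Abstain): Faction A can switch to Abstain (16 → 68). Not NE.
(Yes, Amend): Faction A can switch to No (22 → 43). Not NE.
(No, Yes): Faction A can switch to Yes (21 → 66). Not NE.
(No, No): Faction A can switch to Yes (59 → 85). Not NE.
(No, Abstain): Faction A can switch to Yes (12 → 16). Not NE.
(No, Amend): Faction A can switch to Abstain (43 → 58). Not NE.
(Abstain, Yes): Faction A can switch to Yes (40 → 66). Not NE.
(Abstain, No): Faction A can switch to Yes (35 → 85). Not NE.
(Abstain, Abstain): Faction A gets 68, best alternative 16; Faction B gets 62, best alternative 27. No profitable deviation — NE.
(Abstain, Amend): Faction B can switch to Yes (16 → 27). Not NE.
(The remaining 4 profiles each have a profitable deviation by the same check.)

The pure Nash equilibria are (Yes, No); (Abstain, Abstain).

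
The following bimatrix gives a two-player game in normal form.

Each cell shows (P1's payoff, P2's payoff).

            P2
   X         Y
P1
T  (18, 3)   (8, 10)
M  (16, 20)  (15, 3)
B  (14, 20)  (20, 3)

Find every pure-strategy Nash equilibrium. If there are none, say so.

This game has no pure Nash equilibrium.

(T, X): P2 can switch to Y (3 → 10). Not NE.
(T, Y): P1 can switch to M (8 → 15). Not NE.
(M, X): P1 can switch to T (16 → 18). Not NE.
(M, Y): P1 can switch to B (15 → 20). Not NE.
(B, X): P1 can switch to T (14 → 18). Not NE.
(B, Y): P2 can switch to X (3 → 20). Not NE.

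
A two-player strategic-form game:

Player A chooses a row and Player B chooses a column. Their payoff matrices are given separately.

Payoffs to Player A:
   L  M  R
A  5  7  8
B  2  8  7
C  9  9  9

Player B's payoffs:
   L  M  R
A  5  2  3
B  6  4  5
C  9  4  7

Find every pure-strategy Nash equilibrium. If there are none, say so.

Player A against L: payoffs 5, 2, 9 → best response C.
Player A against M: payoffs 7, 8, 9 → best response C.
Player A against R: payoffs 8, 7, 9 → best response C.
Player B against A: payoffs 5, 2, 3 → best response L.
Player B against B: payoffs 6, 4, 5 → best response L.
Player B against C: payoffs 9, 4, 7 → best response L.
Mutual best responses: (C, L).

Pure NE: (C, L)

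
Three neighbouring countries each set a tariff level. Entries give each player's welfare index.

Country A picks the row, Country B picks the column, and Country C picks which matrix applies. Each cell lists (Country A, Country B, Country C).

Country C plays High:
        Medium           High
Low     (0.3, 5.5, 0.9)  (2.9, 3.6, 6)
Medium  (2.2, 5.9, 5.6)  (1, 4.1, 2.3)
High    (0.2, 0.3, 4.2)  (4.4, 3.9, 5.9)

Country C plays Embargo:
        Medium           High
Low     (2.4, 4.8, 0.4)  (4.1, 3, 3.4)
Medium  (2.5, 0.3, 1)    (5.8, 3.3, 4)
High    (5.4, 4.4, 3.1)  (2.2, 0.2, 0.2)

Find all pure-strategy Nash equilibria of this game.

(Low, Medium, High): Country A can switch to Medium (0.3 → 2.2). Not NE.
(Low, Medium, Embargo): Country A can switch to Medium (2.4 → 2.5). Not NE.
(Low, High, High): Country A can switch to High (2.9 → 4.4). Not NE.
(Low, High, Embargo): Country A can switch to Medium (4.1 → 5.8). Not NE.
(Medium, Medium, High): Country A gets 2.2, best alternative 0.3; Country B gets 5.9, best alternative 4.1; Country C gets 5.6, best alternative 1. No profitable deviation — NE.
(Medium, Medium, Embargo): Country A can switch to High (2.5 → 5.4). Not NE.
(Medium, High, High): Country A can switch to Low (1 → 2.9). Not NE.
(Medium, High, Embargo): Country A gets 5.8, best alternative 4.1; Country B gets 3.3, best alternative 0.3; Country C gets 4, best alternative 2.3. No profitable deviation — NE.
(High, Medium, High): Country A can switch to Low (0.2 → 0.3). Not NE.
(High, Medium, Embargo): Country C can switch to High (3.1 → 4.2). Not NE.
(High, High, High): Country A gets 4.4, best alternative 2.9; Country B gets 3.9, best alternative 0.3; Country C gets 5.9, best alternative 0.2. No profitable deviation — NE.
(High, High, Embargo): Country A can switch to Low (2.2 → 4.1). Not NE.

The pure Nash equilibria are (Medium, Medium, High); (Medium, High, Embargo); (High, High, High).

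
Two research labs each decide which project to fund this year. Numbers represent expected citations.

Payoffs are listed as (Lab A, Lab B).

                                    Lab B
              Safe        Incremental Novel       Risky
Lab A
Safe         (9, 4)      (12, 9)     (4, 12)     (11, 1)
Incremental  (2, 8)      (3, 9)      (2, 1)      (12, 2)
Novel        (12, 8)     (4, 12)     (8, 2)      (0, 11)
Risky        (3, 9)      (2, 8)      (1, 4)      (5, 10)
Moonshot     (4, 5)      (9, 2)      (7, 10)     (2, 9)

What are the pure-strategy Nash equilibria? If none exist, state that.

none

(Safe, Safe): Lab A can switch to Novel (9 → 12). Not NE.
(Safe, Incremental): Lab B can switch to Novel (9 → 12). Not NE.
(Safe, Novel): Lab A can switch to Novel (4 → 8). Not NE.
(Safe, Risky): Lab A can switch to Incremental (11 → 12). Not NE.
(Incremental, Safe): Lab A can switch to Safe (2 → 9). Not NE.
(Incremental, Incremental): Lab A can switch to Safe (3 → 12). Not NE.
(Incremental, Novel): Lab A can switch to Safe (2 → 4). Not NE.
(Incremental, Risky): Lab B can switch to Safe (2 → 8). Not NE.
(Novel, Safe): Lab B can switch to Incremental (8 → 12). Not NE.
(Novel, Incremental): Lab A can switch to Safe (4 → 12). Not NE.
(The remaining 10 profiles each have a profitable deviation by the same check.)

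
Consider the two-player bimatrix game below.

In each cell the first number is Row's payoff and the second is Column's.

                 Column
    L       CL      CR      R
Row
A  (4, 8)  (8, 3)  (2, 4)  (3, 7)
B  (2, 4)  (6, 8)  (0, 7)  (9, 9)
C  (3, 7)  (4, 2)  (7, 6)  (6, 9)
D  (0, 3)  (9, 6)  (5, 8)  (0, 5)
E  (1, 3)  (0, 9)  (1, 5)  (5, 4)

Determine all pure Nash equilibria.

For each player, find the best response to each opponent profile; mutual best responses are the pure NE.
Row against L: payoffs 4, 2, 3, 0, 1 → best response A.
Row against CL: payoffs 8, 6, 4, 9, 0 → best response D.
Row against CR: payoffs 2, 0, 7, 5, 1 → best response C.
Row against R: payoffs 3, 9, 6, 0, 5 → best response B.
Column against A: payoffs 8, 3, 4, 7 → best response L.
Column against B: payoffs 4, 8, 7, 9 → best response R.
Column against C: payoffs 7, 2, 6, 9 → best response R.
Column against D: payoffs 3, 6, 8, 5 → best response CR.
Column against E: payoffs 3, 9, 5, 4 → best response CL.
Mutual best responses: (A, L); (B, R).

Pure-strategy Nash equilibria: (A, L); (B, R)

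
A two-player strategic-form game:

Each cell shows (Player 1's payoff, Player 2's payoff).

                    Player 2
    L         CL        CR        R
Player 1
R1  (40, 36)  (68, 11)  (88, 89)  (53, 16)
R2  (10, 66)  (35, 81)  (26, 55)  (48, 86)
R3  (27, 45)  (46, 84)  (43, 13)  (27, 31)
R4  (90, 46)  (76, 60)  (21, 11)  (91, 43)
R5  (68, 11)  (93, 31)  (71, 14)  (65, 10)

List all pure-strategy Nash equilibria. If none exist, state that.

The pure Nash equilibria are (R1, CR), (R5, CL).

(R1, L): Player 1 can switch to R4 (40 → 90). Not NE.
(R1, CL): Player 1 can switch to R4 (68 → 76). Not NE.
(R1, CR): Player 1 gets 88, best alternative 71; Player 2 gets 89, best alternative 36. No profitable deviation — NE.
(R1, R): Player 1 can switch to R4 (53 → 91). Not NE.
(R2, L): Player 1 can switch to R1 (10 → 40). Not NE.
(R2, CL): Player 1 can switch to R1 (35 → 68). Not NE.
(R2, CR): Player 1 can switch to R1 (26 → 88). Not NE.
(R2, R): Player 1 can switch to R1 (48 → 53). Not NE.
(R3, L): Player 1 can switch to R1 (27 → 40). Not NE.
(R5, CL): Player 1 gets 93, best alternative 76; Player 2 gets 31, best alternative 14. No profitable deviation — NE.
(The remaining 10 profiles each have a profitable deviation by the same check.)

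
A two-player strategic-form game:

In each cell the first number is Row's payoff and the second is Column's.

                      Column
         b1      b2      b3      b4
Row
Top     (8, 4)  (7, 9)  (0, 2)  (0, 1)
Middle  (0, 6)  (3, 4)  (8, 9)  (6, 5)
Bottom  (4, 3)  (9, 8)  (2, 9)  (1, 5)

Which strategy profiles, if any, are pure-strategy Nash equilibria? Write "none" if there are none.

(Middle, b3)

Row against b1: payoffs 8, 0, 4 → best response Top.
Row against b2: payoffs 7, 3, 9 → best response Bottom.
Row against b3: payoffs 0, 8, 2 → best response Middle.
Row against b4: payoffs 0, 6, 1 → best response Middle.
Column against Top: payoffs 4, 9, 2, 1 → best response b2.
Column against Middle: payoffs 6, 4, 9, 5 → best response b3.
Column against Bottom: payoffs 3, 8, 9, 5 → best response b3.
Mutual best responses: (Middle, b3).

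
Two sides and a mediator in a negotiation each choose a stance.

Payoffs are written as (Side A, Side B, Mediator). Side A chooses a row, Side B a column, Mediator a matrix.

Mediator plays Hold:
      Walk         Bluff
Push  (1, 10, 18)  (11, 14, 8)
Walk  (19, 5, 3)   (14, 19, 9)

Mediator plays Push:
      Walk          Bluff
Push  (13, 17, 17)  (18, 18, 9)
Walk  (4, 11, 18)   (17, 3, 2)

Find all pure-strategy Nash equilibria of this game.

(Push, Walk, Hold): Side A can switch to Walk (1 → 19). Not NE.
(Push, Walk, Push): Side B can switch to Bluff (17 → 18). Not NE.
(Push, Bluff, Hold): Side A can switch to Walk (11 → 14). Not NE.
(Push, Bluff, Push): Side A gets 18, best alternative 17; Side B gets 18, best alternative 17; Mediator gets 9, best alternative 8. No profitable deviation — NE.
(Walk, Walk, Hold): Side B can switch to Bluff (5 → 19). Not NE.
(Walk, Walk, Push): Side A can switch to Push (4 → 13). Not NE.
(Walk, Bluff, Hold): Side A gets 14, best alternative 11; Side B gets 19, best alternative 5; Mediator gets 9, best alternative 2. No profitable deviation — NE.
(Walk, Bluff, Push): Side A can switch to Push (17 → 18). Not NE.

Pure-strategy Nash equilibria: (Push, Bluff, Push) and (Walk, Bluff, Hold)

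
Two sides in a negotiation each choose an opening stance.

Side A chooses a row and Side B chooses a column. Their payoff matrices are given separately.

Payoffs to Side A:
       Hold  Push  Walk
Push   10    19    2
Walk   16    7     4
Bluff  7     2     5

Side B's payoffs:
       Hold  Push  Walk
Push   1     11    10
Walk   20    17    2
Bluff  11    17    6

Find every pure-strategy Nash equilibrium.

Pure-strategy Nash equilibria: (Push, Push); (Walk, Hold)

Check each profile: it is a Nash equilibrium iff no player can strictly gain by switching unilaterally.
(Push, Hold): Side A can switch to Walk (10 → 16). Not NE.
(Push, Push): Side A gets 19, best alternative 7; Side B gets 11, best alternative 10. No profitable deviation — NE.
(Push, Walk): Side A can switch to Walk (2 → 4). Not NE.
(Walk, Hold): Side A gets 16, best alternative 10; Side B gets 20, best alternative 17. No profitable deviation — NE.
(Walk, Push): Side A can switch to Push (7 → 19). Not NE.
(Walk, Walk): Side A can switch to Bluff (4 → 5). Not NE.
(Bluff, Hold): Side A can switch to Push (7 → 10). Not NE.
(Bluff, Push): Side A can switch to Push (2 → 19). Not NE.
(Bluff, Walk): Side B can switch to Hold (6 → 11). Not NE.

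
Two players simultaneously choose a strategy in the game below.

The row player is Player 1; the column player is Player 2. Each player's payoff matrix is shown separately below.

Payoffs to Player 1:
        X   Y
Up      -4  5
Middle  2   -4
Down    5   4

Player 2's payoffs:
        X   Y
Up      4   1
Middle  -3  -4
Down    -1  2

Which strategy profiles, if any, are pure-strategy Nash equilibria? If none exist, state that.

This game has no pure Nash equilibrium.

(Up, X): Player 1 can switch to Middle (-4 → 2). Not NE.
(Up, Y): Player 2 can switch to X (1 → 4). Not NE.
(Middle, X): Player 1 can switch to Down (2 → 5). Not NE.
(Middle, Y): Player 1 can switch to Up (-4 → 5). Not NE.
(Down, X): Player 2 can switch to Y (-1 → 2). Not NE.
(Down, Y): Player 1 can switch to Up (4 → 5). Not NE.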